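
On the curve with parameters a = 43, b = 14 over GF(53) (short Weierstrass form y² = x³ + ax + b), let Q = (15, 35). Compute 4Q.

(41, 7)

Double-and-add on 4 = (100)₂. Start with Q = (15, 35) for the leading 1-bit.
double: tangent at (15, 35): λ = (3·15² + 43)/(2·35) ≡ 29/17. 17⁻¹ ≡ 25 (mod 53) since 17·25 = 425 ≡ 1, so λ ≡ 29·25 ≡ 36.
  x = λ² - 15 - 15 = 1296 - 30 ≡ 47; y = λ·(15 - 47) - 35 ≡ 32. → (47, 32)
double: tangent at (47, 32): λ = (3·47² + 43)/(2·32) ≡ 45/11. 11⁻¹ ≡ 29 (mod 53) since 11·29 = 319 ≡ 1, so λ ≡ 45·29 ≡ 33.
  x = λ² - 47 - 47 = 1089 - 94 ≡ 41; y = λ·(47 - 41) - 32 ≡ 7. → (41, 7)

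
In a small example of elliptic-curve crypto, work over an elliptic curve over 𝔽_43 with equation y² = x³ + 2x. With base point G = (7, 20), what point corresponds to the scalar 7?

Repeated addition: build up to 7G.
2G: tangent at (7, 20): λ = (3·7² + 2)/(2·20) ≡ 20/40. 40⁻¹ ≡ 14 (mod 43), so λ ≡ 20·14 ≡ 22.
  x = λ² - 7 - 7 = 484 - 14 ≡ 40; y = λ·(7 - 40) - 20 ≡ 28. → (40, 28)
3G: (40, 28) + (7, 20). λ = (20 - 28)/(7 - 40) ≡ 35/10 mod 43. 10⁻¹ ≡ 13 (mod 43), so λ ≡ 25.
  x = λ² - 40 - 7 = 625 - 47 ≡ 19; y = λ·(40 - 19) - 28 ≡ 24. → (19, 24)
4G: (19, 24) + (7, 20). λ = (20 - 24)/(7 - 19) ≡ 39/31 mod 43. 31⁻¹ ≡ 25 (mod 43), so λ ≡ 29.
  x = λ² - 19 - 7 = 841 - 26 ≡ 41; y = λ·(19 - 41) - 24 ≡ 26. → (41, 26)
5G: (41, 26) + (7, 20). λ = (20 - 26)/(7 - 41) ≡ 37/9 mod 43. 9⁻¹ ≡ 24 (mod 43), so λ ≡ 28.
  x = λ² - 41 - 7 = 784 - 48 ≡ 5; y = λ·(41 - 5) - 26 ≡ 36. → (5, 36)
6G: (5, 36) + (7, 20). λ = (20 - 36)/(7 - 5) ≡ 27/2 mod 43. 2⁻¹ ≡ 22 (mod 43), so λ ≡ 35.
  x = λ² - 5 - 7 = 1225 - 12 ≡ 9; y = λ·(5 - 9) - 36 ≡ 39. → (9, 39)
7G: (9, 39) + (7, 20). λ = (20 - 39)/(7 - 9) ≡ 24/41 mod 43. 41⁻¹ ≡ 21 (mod 43) since 41·21 = 861 ≡ 1, so λ ≡ 31.
  x = λ² - 9 - 7 = 961 - 16 ≡ 42; y = λ·(9 - 42) - 39 ≡ 13. → (42, 13)

(42, 13)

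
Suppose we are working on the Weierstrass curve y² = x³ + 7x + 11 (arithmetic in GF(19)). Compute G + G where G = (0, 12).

(5, 0)

tangent at (0, 12): λ = (3·0² + 7)/(2·12) ≡ 7/5. 5⁻¹ ≡ 4 (mod 19), so λ ≡ 7·4 ≡ 9.
  x = λ² - 0 - 0 = 81 - 0 ≡ 5; y = λ·(0 - 5) - 12 ≡ 0. → (5, 0)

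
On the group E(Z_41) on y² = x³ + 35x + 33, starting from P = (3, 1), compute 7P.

(6, 34)

Repeated addition: build up to 7P.
2P: tangent at (3, 1): λ = (3·3² + 35)/(2·1) ≡ 21/2. 2⁻¹ ≡ 21 (mod 41) since 2·21 = 42 ≡ 1, so λ ≡ 21·21 ≡ 31.
  x = λ² - 3 - 3 = 961 - 6 ≡ 12; y = λ·(3 - 12) - 1 ≡ 7. → (12, 7)
3P: (12, 7) + (3, 1). λ = (1 - 7)/(3 - 12) ≡ 35/32 mod 41. 32⁻¹ ≡ 9 (mod 41) since 32·9 = 288 ≡ 1, so λ ≡ 28.
  x = λ² - 12 - 3 = 784 - 15 ≡ 31; y = λ·(12 - 31) - 7 ≡ 35. → (31, 35)
4P: (31, 35) + (3, 1). λ = (1 - 35)/(3 - 31) ≡ 7/13 mod 41. 13⁻¹ ≡ 19 (mod 41), so λ ≡ 10.
  x = λ² - 31 - 3 = 100 - 34 ≡ 25; y = λ·(31 - 25) - 35 ≡ 25. → (25, 25)
5P: (25, 25) + (3, 1). λ = (1 - 25)/(3 - 25) ≡ 17/19 mod 41. 19⁻¹ ≡ 13 (mod 41), so λ ≡ 16.
  x = λ² - 25 - 3 = 256 - 28 ≡ 23; y = λ·(25 - 23) - 25 ≡ 7. → (23, 7)
6P: (23, 7) + (3, 1). λ = (1 - 7)/(3 - 23) ≡ 35/21 mod 41. 21⁻¹ ≡ 2 (mod 41), so λ ≡ 29.
  x = λ² - 23 - 3 = 841 - 26 ≡ 36; y = λ·(23 - 36) - 7 ≡ 26. → (36, 26)
7P: (36, 26) + (3, 1). λ = (1 - 26)/(3 - 36) ≡ 16/8 mod 41. 8⁻¹ ≡ 36 (mod 41) since 8·36 = 288 ≡ 1, so λ ≡ 2.
  x = λ² - 36 - 3 = 4 - 39 ≡ 6; y = λ·(36 - 6) - 26 ≡ 34. → (6, 34)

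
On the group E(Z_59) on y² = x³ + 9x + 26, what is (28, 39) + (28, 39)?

(20, 8)

tangent at (28, 39): λ = (3·28² + 9)/(2·39) ≡ 1/19. 19⁻¹ ≡ 28 (mod 59), so λ ≡ 1·28 ≡ 28.
  x = λ² - 28 - 28 = 784 - 56 ≡ 20; y = λ·(28 - 20) - 39 ≡ 8. → (20, 8)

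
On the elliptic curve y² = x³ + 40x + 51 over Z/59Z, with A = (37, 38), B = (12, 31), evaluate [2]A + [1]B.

First 2A:
Repeated addition: build up to 2A.
2A: tangent at (37, 38): λ = (3·37² + 40)/(2·38) ≡ 17/17. 17⁻¹ ≡ 7 (mod 59), so λ ≡ 17·7 ≡ 1.
  x = λ² - 37 - 37 = 1 - 74 ≡ 45; y = λ·(37 - 45) - 38 ≡ 13. → (45, 13)
2A = (45, 13).
Finally 2A + B:
(45, 13) + (12, 31). λ = (31 - 13)/(12 - 45) ≡ 18/26 mod 59. 26⁻¹ ≡ 25 (mod 59), so λ ≡ 37.
  x = λ² - 45 - 12 = 1369 - 57 ≡ 14; y = λ·(45 - 14) - 13 ≡ 13. → (14, 13)

(14, 13)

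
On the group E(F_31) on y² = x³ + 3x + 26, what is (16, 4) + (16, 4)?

(7, 7)

tangent at (16, 4): λ = (3·16² + 3)/(2·4) ≡ 27/8. 8⁻¹ ≡ 4 (mod 31), so λ ≡ 27·4 ≡ 15.
  x = λ² - 16 - 16 = 225 - 32 ≡ 7; y = λ·(16 - 7) - 4 ≡ 7. → (7, 7)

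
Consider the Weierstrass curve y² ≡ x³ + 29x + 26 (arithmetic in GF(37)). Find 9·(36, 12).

Write P = (36, 12).
Repeated addition: build up to 9P.
2P: tangent at (36, 12): λ = (3·36² + 29)/(2·12) ≡ 32/24. 24⁻¹ ≡ 17 (mod 37), so λ ≡ 32·17 ≡ 26.
  x = λ² - 36 - 36 = 676 - 72 ≡ 12; y = λ·(36 - 12) - 12 ≡ 20. → (12, 20)
3P: (12, 20) + (36, 12). λ = (12 - 20)/(36 - 12) ≡ 29/24 mod 37. 24⁻¹ ≡ 17 (mod 37), so λ ≡ 12.
  x = λ² - 12 - 36 = 144 - 48 ≡ 22; y = λ·(12 - 22) - 20 ≡ 8. → (22, 8)
4P: (22, 8) + (36, 12). λ = (12 - 8)/(36 - 22) ≡ 4/14 mod 37. 14⁻¹ ≡ 8 (mod 37), so λ ≡ 32.
  x = λ² - 22 - 36 = 1024 - 58 ≡ 4; y = λ·(22 - 4) - 8 ≡ 13. → (4, 13)
5P: (4, 13) + (36, 12). λ = (12 - 13)/(36 - 4) ≡ 36/32 mod 37. 32⁻¹ ≡ 22 (mod 37), so λ ≡ 15.
  x = λ² - 4 - 36 = 225 - 40 ≡ 0; y = λ·(4 - 0) - 13 ≡ 10. → (0, 10)
6P: (0, 10) + (36, 12). λ = (12 - 10)/(36 - 0) ≡ 2/36 mod 37. 36⁻¹ ≡ 36 (mod 37), so λ ≡ 35.
  x = λ² - 0 - 36 = 1225 - 36 ≡ 5; y = λ·(0 - 5) - 10 ≡ 0. → (5, 0)
7P: (5, 0) + (36, 12). λ = (12 - 0)/(36 - 5) ≡ 12/31 mod 37. 31⁻¹ ≡ 6 (mod 37), so λ ≡ 35.
  x = λ² - 5 - 36 = 1225 - 41 ≡ 0; y = λ·(5 - 0) - 0 ≡ 27. → (0, 27)
8P: (0, 27) + (36, 12). λ = (12 - 27)/(36 - 0) ≡ 22/36 mod 37. 36⁻¹ ≡ 36 (mod 37) since 36·36 = 1296 ≡ 1, so λ ≡ 15.
  x = λ² - 0 - 36 = 225 - 36 ≡ 4; y = λ·(0 - 4) - 27 ≡ 24. → (4, 24)
9P: (4, 24) + (36, 12). λ = (12 - 24)/(36 - 4) ≡ 25/32 mod 37. 32⁻¹ ≡ 22 (mod 37) since 32·22 = 704 ≡ 1, so λ ≡ 32.
  x = λ² - 4 - 36 = 1024 - 40 ≡ 22; y = λ·(4 - 22) - 24 ≡ 29. → (22, 29)

(22, 29)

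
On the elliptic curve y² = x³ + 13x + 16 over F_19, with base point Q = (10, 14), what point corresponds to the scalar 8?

Repeated addition: build up to 8Q.
2Q: tangent at (10, 14): λ = (3·10² + 13)/(2·14) ≡ 9/9. 9⁻¹ ≡ 17 (mod 19), so λ ≡ 9·17 ≡ 1.
  x = λ² - 10 - 10 = 1 - 20 ≡ 0; y = λ·(10 - 0) - 14 ≡ 15. → (0, 15)
3Q: (0, 15) + (10, 14). λ = (14 - 15)/(10 - 0) ≡ 18/10 mod 19. 10⁻¹ ≡ 2 (mod 19), so λ ≡ 17.
  x = λ² - 0 - 10 = 289 - 10 ≡ 13; y = λ·(0 - 13) - 15 ≡ 11. → (13, 11)
4Q: (13, 11) + (10, 14). λ = (14 - 11)/(10 - 13) ≡ 3/16 mod 19. 16⁻¹ ≡ 6 (mod 19) since 16·6 = 96 ≡ 1, so λ ≡ 18.
  x = λ² - 13 - 10 = 324 - 23 ≡ 16; y = λ·(13 - 16) - 11 ≡ 11. → (16, 11)
5Q: (16, 11) + (10, 14). λ = (14 - 11)/(10 - 16) ≡ 3/13 mod 19. 13⁻¹ ≡ 3 (mod 19), so λ ≡ 9.
  x = λ² - 16 - 10 = 81 - 26 ≡ 17; y = λ·(16 - 17) - 11 ≡ 18. → (17, 18)
6Q: (17, 18) + (10, 14). λ = (14 - 18)/(10 - 17) ≡ 15/12 mod 19. 12⁻¹ ≡ 8 (mod 19), so λ ≡ 6.
  x = λ² - 17 - 10 = 36 - 27 ≡ 9; y = λ·(17 - 9) - 18 ≡ 11. → (9, 11)
7Q: (9, 11) + (10, 14). λ = (14 - 11)/(10 - 9) ≡ 3/1 mod 19. 1⁻¹ ≡ 1 (mod 19) since 1·1 = 1 ≡ 1, so λ ≡ 3.
  x = λ² - 9 - 10 = 9 - 19 ≡ 9; y = λ·(9 - 9) - 11 ≡ 8. → (9, 8)
8Q: (9, 8) + (10, 14). λ = (14 - 8)/(10 - 9) ≡ 6/1 mod 19. 1⁻¹ ≡ 1 (mod 19), so λ ≡ 6.
  x = λ² - 9 - 10 = 36 - 19 ≡ 17; y = λ·(9 - 17) - 8 ≡ 1. → (17, 1)

(17, 1)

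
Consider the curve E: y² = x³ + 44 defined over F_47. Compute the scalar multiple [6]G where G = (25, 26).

Repeated addition: build up to 6G.
2G: tangent at (25, 26): λ = (3·25² + 0)/(2·26) ≡ 42/5. 5⁻¹ ≡ 19 (mod 47), so λ ≡ 42·19 ≡ 46.
  x = λ² - 25 - 25 = 2116 - 50 ≡ 45; y = λ·(25 - 45) - 26 ≡ 41. → (45, 41)
3G: (45, 41) + (25, 26). λ = (26 - 41)/(25 - 45) ≡ 32/27 mod 47. 27⁻¹ ≡ 7 (mod 47) since 27·7 = 189 ≡ 1, so λ ≡ 36.
  x = λ² - 45 - 25 = 1296 - 70 ≡ 4; y = λ·(45 - 4) - 41 ≡ 25. → (4, 25)
4G: (4, 25) + (25, 26). λ = (26 - 25)/(25 - 4) ≡ 1/21 mod 47. 21⁻¹ ≡ 9 (mod 47) since 21·9 = 189 ≡ 1, so λ ≡ 9.
  x = λ² - 4 - 25 = 81 - 29 ≡ 5; y = λ·(4 - 5) - 25 ≡ 13. → (5, 13)
5G: (5, 13) + (25, 26). λ = (26 - 13)/(25 - 5) ≡ 13/20 mod 47. 20⁻¹ ≡ 40 (mod 47) since 20·40 = 800 ≡ 1, so λ ≡ 3.
  x = λ² - 5 - 25 = 9 - 30 ≡ 26; y = λ·(5 - 26) - 13 ≡ 18. → (26, 18)
6G: (26, 18) + (25, 26). λ = (26 - 18)/(25 - 26) ≡ 8/46 mod 47. 46⁻¹ ≡ 46 (mod 47), so λ ≡ 39.
  x = λ² - 26 - 25 = 1521 - 51 ≡ 13; y = λ·(26 - 13) - 18 ≡ 19. → (13, 19)

(13, 19)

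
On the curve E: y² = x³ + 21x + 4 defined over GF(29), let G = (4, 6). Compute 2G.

(16, 12)

tangent at (4, 6): λ = (3·4² + 21)/(2·6) ≡ 11/12. 12⁻¹ ≡ 17 (mod 29), so λ ≡ 11·17 ≡ 13.
  x = λ² - 4 - 4 = 169 - 8 ≡ 16; y = λ·(4 - 16) - 6 ≡ 12. → (16, 12)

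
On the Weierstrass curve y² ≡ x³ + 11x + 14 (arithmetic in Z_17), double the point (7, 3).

(7, 14)

tangent at (7, 3): λ = (3·7² + 11)/(2·3) ≡ 5/6. 6⁻¹ ≡ 3 (mod 17), so λ ≡ 5·3 ≡ 15.
  x = λ² - 7 - 7 = 225 - 14 ≡ 7; y = λ·(7 - 7) - 3 ≡ 14. → (7, 14)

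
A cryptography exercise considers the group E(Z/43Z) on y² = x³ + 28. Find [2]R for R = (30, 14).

(4, 36)

tangent at (30, 14): λ = (3·30² + 0)/(2·14) ≡ 34/28. 28⁻¹ ≡ 20 (mod 43), so λ ≡ 34·20 ≡ 35.
  x = λ² - 30 - 30 = 1225 - 60 ≡ 4; y = λ·(30 - 4) - 14 ≡ 36. → (4, 36)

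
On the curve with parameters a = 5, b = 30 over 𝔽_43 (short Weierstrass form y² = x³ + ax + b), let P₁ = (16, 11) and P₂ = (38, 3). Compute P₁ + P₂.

(16, 11) + (38, 3). λ = (3 - 11)/(38 - 16) ≡ 35/22 mod 43. 22⁻¹ ≡ 2 (mod 43) since 22·2 = 44 ≡ 1, so λ ≡ 27.
  x = λ² - 16 - 38 = 729 - 54 ≡ 30; y = λ·(16 - 30) - 11 ≡ 41. → (30, 41)

(30, 41)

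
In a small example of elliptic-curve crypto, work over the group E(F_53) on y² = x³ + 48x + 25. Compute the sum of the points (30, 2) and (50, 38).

(25, 7)

(30, 2) + (50, 38). λ = (38 - 2)/(50 - 30) ≡ 36/20 mod 53. 20⁻¹ ≡ 8 (mod 53), so λ ≡ 23.
  x = λ² - 30 - 50 = 529 - 80 ≡ 25; y = λ·(30 - 25) - 2 ≡ 7. → (25, 7)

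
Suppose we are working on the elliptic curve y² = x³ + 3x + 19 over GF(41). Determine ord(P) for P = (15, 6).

12

2P: tangent at (15, 6): λ = (3·15² + 3)/(2·6) ≡ 22/12. 12⁻¹ ≡ 24 (mod 41), so λ ≡ 22·24 ≡ 36.
  x = λ² - 15 - 15 = 1296 - 30 ≡ 36; y = λ·(15 - 36) - 6 ≡ 17. → (36, 17)
3P: (36, 17) + (15, 6). λ = (6 - 17)/(15 - 36) ≡ 30/20 mod 41. 20⁻¹ ≡ 39 (mod 41) since 20·39 = 780 ≡ 1, so λ ≡ 22.
  x = λ² - 36 - 15 = 484 - 51 ≡ 23; y = λ·(36 - 23) - 17 ≡ 23. → (23, 23)
4P: (23, 23) + (15, 6). λ = (6 - 23)/(15 - 23) ≡ 24/33 mod 41. 33⁻¹ ≡ 5 (mod 41) since 33·5 = 165 ≡ 1, so λ ≡ 38.
  x = λ² - 23 - 15 = 1444 - 38 ≡ 12; y = λ·(23 - 12) - 23 ≡ 26. → (12, 26)
5P: (12, 26) + (15, 6). λ = (6 - 26)/(15 - 12) ≡ 21/3 mod 41. 3⁻¹ ≡ 14 (mod 41) since 3·14 = 42 ≡ 1, so λ ≡ 7.
  x = λ² - 12 - 15 = 49 - 27 ≡ 22; y = λ·(12 - 22) - 26 ≡ 27. → (22, 27)
6P: (22, 27) + (15, 6). λ = (6 - 27)/(15 - 22) ≡ 20/34 mod 41. 34⁻¹ ≡ 35 (mod 41), so λ ≡ 3.
  x = λ² - 22 - 15 = 9 - 37 ≡ 13; y = λ·(22 - 13) - 27 ≡ 0. → (13, 0)
7P: (13, 0) + (15, 6). λ = (6 - 0)/(15 - 13) ≡ 6/2 mod 41. 2⁻¹ ≡ 21 (mod 41), so λ ≡ 3.
  x = λ² - 13 - 15 = 9 - 28 ≡ 22; y = λ·(13 - 22) - 0 ≡ 14. → (22, 14)
8P: (22, 14) + (15, 6). λ = (6 - 14)/(15 - 22) ≡ 33/34 mod 41. 34⁻¹ ≡ 35 (mod 41) since 34·35 = 1190 ≡ 1, so λ ≡ 7.
  x = λ² - 22 - 15 = 49 - 37 ≡ 12; y = λ·(22 - 12) - 14 ≡ 15. → (12, 15)
9P: (12, 15) + (15, 6). λ = (6 - 15)/(15 - 12) ≡ 32/3 mod 41. 3⁻¹ ≡ 14 (mod 41), so λ ≡ 38.
  x = λ² - 12 - 15 = 1444 - 27 ≡ 23; y = λ·(12 - 23) - 15 ≡ 18. → (23, 18)
10P: (23, 18) + (15, 6). λ = (6 - 18)/(15 - 23) ≡ 29/33 mod 41. 33⁻¹ ≡ 5 (mod 41) since 33·5 = 165 ≡ 1, so λ ≡ 22.
  x = λ² - 23 - 15 = 484 - 38 ≡ 36; y = λ·(23 - 36) - 18 ≡ 24. → (36, 24)
11P: (36, 24) + (15, 6). λ = (6 - 24)/(15 - 36) ≡ 23/20 mod 41. 20⁻¹ ≡ 39 (mod 41), so λ ≡ 36.
  x = λ² - 36 - 15 = 1296 - 51 ≡ 15; y = λ·(36 - 15) - 24 ≡ 35. → (15, 35)
12P: (15, 35) + (15, 6): same x and y₁ ≡ -y₂, so the sum is the point at infinity.
12P = the point at infinity, so the order is 12.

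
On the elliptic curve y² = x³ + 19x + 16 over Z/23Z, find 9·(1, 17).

(17, 13)

Write Q = (1, 17).
Repeated addition: build up to 9Q.
2Q: tangent at (1, 17): λ = (3·1² + 19)/(2·17) ≡ 22/11. 11⁻¹ ≡ 21 (mod 23), so λ ≡ 22·21 ≡ 2.
  x = λ² - 1 - 1 = 4 - 2 ≡ 2; y = λ·(1 - 2) - 17 ≡ 4. → (2, 4)
3Q: (2, 4) + (1, 17). λ = (17 - 4)/(1 - 2) ≡ 13/22 mod 23. 22⁻¹ ≡ 22 (mod 23), so λ ≡ 10.
  x = λ² - 2 - 1 = 100 - 3 ≡ 5; y = λ·(2 - 5) - 4 ≡ 12. → (5, 12)
4Q: (5, 12) + (1, 17). λ = (17 - 12)/(1 - 5) ≡ 5/19 mod 23. 19⁻¹ ≡ 17 (mod 23), so λ ≡ 16.
  x = λ² - 5 - 1 = 256 - 6 ≡ 20; y = λ·(5 - 20) - 12 ≡ 1. → (20, 1)
5Q: (20, 1) + (1, 17). λ = (17 - 1)/(1 - 20) ≡ 16/4 mod 23. 4⁻¹ ≡ 6 (mod 23) since 4·6 = 24 ≡ 1, so λ ≡ 4.
  x = λ² - 20 - 1 = 16 - 21 ≡ 18; y = λ·(20 - 18) - 1 ≡ 7. → (18, 7)
6Q: (18, 7) + (1, 17). λ = (17 - 7)/(1 - 18) ≡ 10/6 mod 23. 6⁻¹ ≡ 4 (mod 23) since 6·4 = 24 ≡ 1, so λ ≡ 17.
  x = λ² - 18 - 1 = 289 - 19 ≡ 17; y = λ·(18 - 17) - 7 ≡ 10. → (17, 10)
7Q: (17, 10) + (1, 17). λ = (17 - 10)/(1 - 17) ≡ 7/7 mod 23. 7⁻¹ ≡ 10 (mod 23) since 7·10 = 70 ≡ 1, so λ ≡ 1.
  x = λ² - 17 - 1 = 1 - 18 ≡ 6; y = λ·(17 - 6) - 10 ≡ 1. → (6, 1)
8Q: (6, 1) + (1, 17). λ = (17 - 1)/(1 - 6) ≡ 16/18 mod 23. 18⁻¹ ≡ 9 (mod 23) since 18·9 = 162 ≡ 1, so λ ≡ 6.
  x = λ² - 6 - 1 = 36 - 7 ≡ 6; y = λ·(6 - 6) - 1 ≡ 22. → (6, 22)
9Q: (6, 22) + (1, 17). λ = (17 - 22)/(1 - 6) ≡ 18/18 mod 23. 18⁻¹ ≡ 9 (mod 23) since 18·9 = 162 ≡ 1, so λ ≡ 1.
  x = λ² - 6 - 1 = 1 - 7 ≡ 17; y = λ·(6 - 17) - 22 ≡ 13. → (17, 13)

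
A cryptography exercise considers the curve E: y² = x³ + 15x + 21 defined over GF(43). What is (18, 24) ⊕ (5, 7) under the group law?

(18, 24) + (5, 7). λ = (7 - 24)/(5 - 18) ≡ 26/30 mod 43. 30⁻¹ ≡ 33 (mod 43), so λ ≡ 41.
  x = λ² - 18 - 5 = 1681 - 23 ≡ 24; y = λ·(18 - 24) - 24 ≡ 31. → (24, 31)

(24, 31)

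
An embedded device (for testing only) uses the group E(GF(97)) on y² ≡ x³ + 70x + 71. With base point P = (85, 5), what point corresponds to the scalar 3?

Repeated addition: build up to 3P.
2P: tangent at (85, 5): λ = (3·85² + 70)/(2·5) ≡ 17/10. 10⁻¹ ≡ 68 (mod 97) since 10·68 = 680 ≡ 1, so λ ≡ 17·68 ≡ 89.
  x = λ² - 85 - 85 = 7921 - 170 ≡ 88; y = λ·(85 - 88) - 5 ≡ 19. → (88, 19)
3P: (88, 19) + (85, 5). λ = (5 - 19)/(85 - 88) ≡ 83/94 mod 97. 94⁻¹ ≡ 32 (mod 97), so λ ≡ 37.
  x = λ² - 88 - 85 = 1369 - 173 ≡ 32; y = λ·(88 - 32) - 19 ≡ 16. → (32, 16)

(32, 16)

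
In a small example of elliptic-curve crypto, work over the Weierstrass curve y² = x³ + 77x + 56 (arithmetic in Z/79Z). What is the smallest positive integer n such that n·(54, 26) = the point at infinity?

2P: tangent at (54, 26): λ = (3·54² + 77)/(2·26) ≡ 56/52. 52⁻¹ ≡ 38 (mod 79), so λ ≡ 56·38 ≡ 74.
  x = λ² - 54 - 54 = 5476 - 108 ≡ 75; y = λ·(54 - 75) - 26 ≡ 0. → (75, 0)
3P: (75, 0) + (54, 26). λ = (26 - 0)/(54 - 75) ≡ 26/58 mod 79. 58⁻¹ ≡ 15 (mod 79), so λ ≡ 74.
  x = λ² - 75 - 54 = 5476 - 129 ≡ 54; y = λ·(75 - 54) - 0 ≡ 53. → (54, 53)
4P: (54, 53) + (54, 26): same x and y₁ ≡ -y₂, so the sum is the point at infinity.
4P = the point at infinity, so the order is 4.

4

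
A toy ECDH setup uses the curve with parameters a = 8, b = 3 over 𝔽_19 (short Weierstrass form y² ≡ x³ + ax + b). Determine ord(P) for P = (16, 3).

12

2P: tangent at (16, 3): λ = (3·16² + 8)/(2·3) ≡ 16/6. 6⁻¹ ≡ 16 (mod 19) since 6·16 = 96 ≡ 1, so λ ≡ 16·16 ≡ 9.
  x = λ² - 16 - 16 = 81 - 32 ≡ 11; y = λ·(16 - 11) - 3 ≡ 4. → (11, 4)
3P: (11, 4) + (16, 3). λ = (3 - 4)/(16 - 11) ≡ 18/5 mod 19. 5⁻¹ ≡ 4 (mod 19) since 5·4 = 20 ≡ 1, so λ ≡ 15.
  x = λ² - 11 - 16 = 225 - 27 ≡ 8; y = λ·(11 - 8) - 4 ≡ 3. → (8, 3)
4P: (8, 3) + (16, 3). λ = (3 - 3)/(16 - 8) ≡ 0/8 mod 19. 8⁻¹ ≡ 12 (mod 19) since 8·12 = 96 ≡ 1, so λ ≡ 0.
  x = λ² - 8 - 16 = 0 - 24 ≡ 14; y = λ·(8 - 14) - 3 ≡ 16. → (14, 16)
5P: (14, 16) + (16, 3). λ = (3 - 16)/(16 - 14) ≡ 6/2 mod 19. 2⁻¹ ≡ 10 (mod 19) since 2·10 = 20 ≡ 1, so λ ≡ 3.
  x = λ² - 14 - 16 = 9 - 30 ≡ 17; y = λ·(14 - 17) - 16 ≡ 13. → (17, 13)
6P: (17, 13) + (16, 3). λ = (3 - 13)/(16 - 17) ≡ 9/18 mod 19. 18⁻¹ ≡ 18 (mod 19), so λ ≡ 10.
  x = λ² - 17 - 16 = 100 - 33 ≡ 10; y = λ·(17 - 10) - 13 ≡ 0. → (10, 0)
7P: (10, 0) + (16, 3). λ = (3 - 0)/(16 - 10) ≡ 3/6 mod 19. 6⁻¹ ≡ 16 (mod 19), so λ ≡ 10.
  x = λ² - 10 - 16 = 100 - 26 ≡ 17; y = λ·(10 - 17) - 0 ≡ 6. → (17, 6)
8P: (17, 6) + (16, 3). λ = (3 - 6)/(16 - 17) ≡ 16/18 mod 19. 18⁻¹ ≡ 18 (mod 19) since 18·18 = 324 ≡ 1, so λ ≡ 3.
  x = λ² - 17 - 16 = 9 - 33 ≡ 14; y = λ·(17 - 14) - 6 ≡ 3. → (14, 3)
9P: (14, 3) + (16, 3). λ = (3 - 3)/(16 - 14) ≡ 0/2 mod 19. 2⁻¹ ≡ 10 (mod 19), so λ ≡ 0.
  x = λ² - 14 - 16 = 0 - 30 ≡ 8; y = λ·(14 - 8) - 3 ≡ 16. → (8, 16)
10P: (8, 16) + (16, 3). λ = (3 - 16)/(16 - 8) ≡ 6/8 mod 19. 8⁻¹ ≡ 12 (mod 19) since 8·12 = 96 ≡ 1, so λ ≡ 15.
  x = λ² - 8 - 16 = 225 - 24 ≡ 11; y = λ·(8 - 11) - 16 ≡ 15. → (11, 15)
11P: (11, 15) + (16, 3). λ = (3 - 15)/(16 - 11) ≡ 7/5 mod 19. 5⁻¹ ≡ 4 (mod 19), so λ ≡ 9.
  x = λ² - 11 - 16 = 81 - 27 ≡ 16; y = λ·(11 - 16) - 15 ≡ 16. → (16, 16)
12P: (16, 16) + (16, 3): same x and y₁ ≡ -y₂, so the sum is O.
12P = O, so the order is 12.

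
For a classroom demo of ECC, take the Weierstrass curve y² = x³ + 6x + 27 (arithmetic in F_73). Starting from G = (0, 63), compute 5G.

Double-and-add on 5 = (101)₂. Start with G = (0, 63) for the leading 1-bit.
double: tangent at (0, 63): λ = (3·0² + 6)/(2·63) ≡ 6/53. 53⁻¹ ≡ 62 (mod 73), so λ ≡ 6·62 ≡ 7.
  x = λ² - 0 - 0 = 49 - 0 ≡ 49; y = λ·(0 - 49) - 63 ≡ 32. → (49, 32)
double: tangent at (49, 32): λ = (3·49² + 6)/(2·32) ≡ 55/64. 64⁻¹ ≡ 8 (mod 73) since 64·8 = 512 ≡ 1, so λ ≡ 55·8 ≡ 2.
  x = λ² - 49 - 49 = 4 - 98 ≡ 52; y = λ·(49 - 52) - 32 ≡ 35. → (52, 35)
add G: (52, 35) + (0, 63). λ = (63 - 35)/(0 - 52) ≡ 28/21 mod 73. 21⁻¹ ≡ 7 (mod 73) since 21·7 = 147 ≡ 1, so λ ≡ 50.
  x = λ² - 52 - 0 = 2500 - 52 ≡ 39; y = λ·(52 - 39) - 35 ≡ 31. → (39, 31)

(39, 31)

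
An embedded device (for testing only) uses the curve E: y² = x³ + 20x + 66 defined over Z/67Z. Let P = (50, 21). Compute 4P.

Repeated addition: build up to 4P.
2P: tangent at (50, 21): λ = (3·50² + 20)/(2·21) ≡ 16/42. 42⁻¹ ≡ 8 (mod 67), so λ ≡ 16·8 ≡ 61.
  x = λ² - 50 - 50 = 3721 - 100 ≡ 3; y = λ·(50 - 3) - 21 ≡ 32. → (3, 32)
3P: (3, 32) + (50, 21). λ = (21 - 32)/(50 - 3) ≡ 56/47 mod 67. 47⁻¹ ≡ 10 (mod 67) since 47·10 = 470 ≡ 1, so λ ≡ 24.
  x = λ² - 3 - 50 = 576 - 53 ≡ 54; y = λ·(3 - 54) - 32 ≡ 17. → (54, 17)
4P: (54, 17) + (50, 21). λ = (21 - 17)/(50 - 54) ≡ 4/63 mod 67. 63⁻¹ ≡ 50 (mod 67) since 63·50 = 3150 ≡ 1, so λ ≡ 66.
  x = λ² - 54 - 50 = 4356 - 104 ≡ 31; y = λ·(54 - 31) - 17 ≡ 27. → (31, 27)

(31, 27)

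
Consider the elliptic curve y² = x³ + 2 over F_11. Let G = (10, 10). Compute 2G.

tangent at (10, 10): λ = (3·10² + 0)/(2·10) ≡ 3/9. 9⁻¹ ≡ 5 (mod 11) since 9·5 = 45 ≡ 1, so λ ≡ 3·5 ≡ 4.
  x = λ² - 10 - 10 = 16 - 20 ≡ 7; y = λ·(10 - 7) - 10 ≡ 2. → (7, 2)

(7, 2)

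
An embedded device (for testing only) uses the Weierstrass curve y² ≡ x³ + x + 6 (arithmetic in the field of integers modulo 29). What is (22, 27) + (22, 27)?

tangent at (22, 27): λ = (3·22² + 1)/(2·27) ≡ 3/25. 25⁻¹ ≡ 7 (mod 29), so λ ≡ 3·7 ≡ 21.
  x = λ² - 22 - 22 = 441 - 44 ≡ 20; y = λ·(22 - 20) - 27 ≡ 15. → (20, 15)

(20, 15)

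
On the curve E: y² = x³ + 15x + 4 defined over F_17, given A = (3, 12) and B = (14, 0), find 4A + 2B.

(6, 2)

First 4A:
Repeated addition: build up to 4A.
2A: tangent at (3, 12): λ = (3·3² + 15)/(2·12) ≡ 8/7. 7⁻¹ ≡ 5 (mod 17), so λ ≡ 8·5 ≡ 6.
  x = λ² - 3 - 3 = 36 - 6 ≡ 13; y = λ·(3 - 13) - 12 ≡ 13. → (13, 13)
3A: (13, 13) + (3, 12). λ = (12 - 13)/(3 - 13) ≡ 16/7 mod 17. 7⁻¹ ≡ 5 (mod 17), so λ ≡ 12.
  x = λ² - 13 - 3 = 144 - 16 ≡ 9; y = λ·(13 - 9) - 13 ≡ 1. → (9, 1)
4A: (9, 1) + (3, 12). λ = (12 - 1)/(3 - 9) ≡ 11/11 mod 17. 11⁻¹ ≡ 14 (mod 17), so λ ≡ 1.
  x = λ² - 9 - 3 = 1 - 12 ≡ 6; y = λ·(9 - 6) - 1 ≡ 2. → (6, 2)
4A = (6, 2).
Next 2B:
Repeated addition: build up to 2B.
2B: (14, 0) + (14, 0): same x and y₁ ≡ -y₂, so the sum is ∞.
2B = ∞.
Finally 4A + 2B:
(6, 2) + ∞ = (6, 2) (identity).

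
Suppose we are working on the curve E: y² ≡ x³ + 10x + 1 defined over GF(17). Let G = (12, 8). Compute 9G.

(13, 4)

Double-and-add on 9 = (1001)₂. Start with G = (12, 8) for the leading 1-bit.
double: tangent at (12, 8): λ = (3·12² + 10)/(2·8) ≡ 0/16. 16⁻¹ ≡ 16 (mod 17) since 16·16 = 256 ≡ 1, so λ ≡ 0·16 ≡ 0.
  x = λ² - 12 - 12 = 0 - 24 ≡ 10; y = λ·(12 - 10) - 8 ≡ 9. → (10, 9)
double: tangent at (10, 9): λ = (3·10² + 10)/(2·9) ≡ 4/1. 1⁻¹ ≡ 1 (mod 17), so λ ≡ 4·1 ≡ 4.
  x = λ² - 10 - 10 = 16 - 20 ≡ 13; y = λ·(10 - 13) - 9 ≡ 13. → (13, 13)
double: tangent at (13, 13): λ = (3·13² + 10)/(2·13) ≡ 7/9. 9⁻¹ ≡ 2 (mod 17), so λ ≡ 7·2 ≡ 14.
  x = λ² - 13 - 13 = 196 - 26 ≡ 0; y = λ·(13 - 0) - 13 ≡ 16. → (0, 16)
add G: (0, 16) + (12, 8). λ = (8 - 16)/(12 - 0) ≡ 9/12 mod 17. 12⁻¹ ≡ 10 (mod 17), so λ ≡ 5.
  x = λ² - 0 - 12 = 25 - 12 ≡ 13; y = λ·(0 - 13) - 16 ≡ 4. → (13, 4)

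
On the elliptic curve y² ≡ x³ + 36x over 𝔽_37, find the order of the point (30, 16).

10

2P: tangent at (30, 16): λ = (3·30² + 36)/(2·16) ≡ 35/32. 32⁻¹ ≡ 22 (mod 37), so λ ≡ 35·22 ≡ 30.
  x = λ² - 30 - 30 = 900 - 60 ≡ 26; y = λ·(30 - 26) - 16 ≡ 30. → (26, 30)
3P: (26, 30) + (30, 16). λ = (16 - 30)/(30 - 26) ≡ 23/4 mod 37. 4⁻¹ ≡ 28 (mod 37) since 4·28 = 112 ≡ 1, so λ ≡ 15.
  x = λ² - 26 - 30 = 225 - 56 ≡ 21; y = λ·(26 - 21) - 30 ≡ 8. → (21, 8)
4P: (21, 8) + (30, 16). λ = (16 - 8)/(30 - 21) ≡ 8/9 mod 37. 9⁻¹ ≡ 33 (mod 37), so λ ≡ 5.
  x = λ² - 21 - 30 = 25 - 51 ≡ 11; y = λ·(21 - 11) - 8 ≡ 5. → (11, 5)
5P: (11, 5) + (30, 16). λ = (16 - 5)/(30 - 11) ≡ 11/19 mod 37. 19⁻¹ ≡ 2 (mod 37) since 19·2 = 38 ≡ 1, so λ ≡ 22.
  x = λ² - 11 - 30 = 484 - 41 ≡ 36; y = λ·(11 - 36) - 5 ≡ 0. → (36, 0)
6P: (36, 0) + (30, 16). λ = (16 - 0)/(30 - 36) ≡ 16/31 mod 37. 31⁻¹ ≡ 6 (mod 37) since 31·6 = 186 ≡ 1, so λ ≡ 22.
  x = λ² - 36 - 30 = 484 - 66 ≡ 11; y = λ·(36 - 11) - 0 ≡ 32. → (11, 32)
7P: (11, 32) + (30, 16). λ = (16 - 32)/(30 - 11) ≡ 21/19 mod 37. 19⁻¹ ≡ 2 (mod 37), so λ ≡ 5.
  x = λ² - 11 - 30 = 25 - 41 ≡ 21; y = λ·(11 - 21) - 32 ≡ 29. → (21, 29)
8P: (21, 29) + (30, 16). λ = (16 - 29)/(30 - 21) ≡ 24/9 mod 37. 9⁻¹ ≡ 33 (mod 37), so λ ≡ 15.
  x = λ² - 21 - 30 = 225 - 51 ≡ 26; y = λ·(21 - 26) - 29 ≡ 7. → (26, 7)
9P: (26, 7) + (30, 16). λ = (16 - 7)/(30 - 26) ≡ 9/4 mod 37. 4⁻¹ ≡ 28 (mod 37) since 4·28 = 112 ≡ 1, so λ ≡ 30.
  x = λ² - 26 - 30 = 900 - 56 ≡ 30; y = λ·(26 - 30) - 7 ≡ 21. → (30, 21)
10P: (30, 21) + (30, 16): same x and y₁ ≡ -y₂, so the sum is 𝒪.
10P = 𝒪, so the order is 10.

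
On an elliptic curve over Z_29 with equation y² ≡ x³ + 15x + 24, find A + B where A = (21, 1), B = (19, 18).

(21, 1) + (19, 18). λ = (18 - 1)/(19 - 21) ≡ 17/27 mod 29. 27⁻¹ ≡ 14 (mod 29), so λ ≡ 6.
  x = λ² - 21 - 19 = 36 - 40 ≡ 25; y = λ·(21 - 25) - 1 ≡ 4. → (25, 4)

(25, 4)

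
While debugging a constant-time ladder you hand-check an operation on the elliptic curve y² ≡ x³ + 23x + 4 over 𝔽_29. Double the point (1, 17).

tangent at (1, 17): λ = (3·1² + 23)/(2·17) ≡ 26/5. 5⁻¹ ≡ 6 (mod 29), so λ ≡ 26·6 ≡ 11.
  x = λ² - 1 - 1 = 121 - 2 ≡ 3; y = λ·(1 - 3) - 17 ≡ 19. → (3, 19)

(3, 19)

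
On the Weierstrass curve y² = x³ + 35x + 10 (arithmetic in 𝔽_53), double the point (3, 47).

tangent at (3, 47): λ = (3·3² + 35)/(2·47) ≡ 9/41. 41⁻¹ ≡ 22 (mod 53), so λ ≡ 9·22 ≡ 39.
  x = λ² - 3 - 3 = 1521 - 6 ≡ 31; y = λ·(3 - 31) - 47 ≡ 27. → (31, 27)

(31, 27)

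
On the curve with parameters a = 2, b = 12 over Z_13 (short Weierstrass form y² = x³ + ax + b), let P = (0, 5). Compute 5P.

(5, 2)

Repeated addition: build up to 5P.
2P: tangent at (0, 5): λ = (3·0² + 2)/(2·5) ≡ 2/10. 10⁻¹ ≡ 4 (mod 13) since 10·4 = 40 ≡ 1, so λ ≡ 2·4 ≡ 8.
  x = λ² - 0 - 0 = 64 - 0 ≡ 12; y = λ·(0 - 12) - 5 ≡ 3. → (12, 3)
3P: (12, 3) + (0, 5). λ = (5 - 3)/(0 - 12) ≡ 2/1 mod 13. 1⁻¹ ≡ 1 (mod 13), so λ ≡ 2.
  x = λ² - 12 - 0 = 4 - 12 ≡ 5; y = λ·(12 - 5) - 3 ≡ 11. → (5, 11)
4P: (5, 11) + (0, 5). λ = (5 - 11)/(0 - 5) ≡ 7/8 mod 13. 8⁻¹ ≡ 5 (mod 13), so λ ≡ 9.
  x = λ² - 5 - 0 = 81 - 5 ≡ 11; y = λ·(5 - 11) - 11 ≡ 0. → (11, 0)
5P: (11, 0) + (0, 5). λ = (5 - 0)/(0 - 11) ≡ 5/2 mod 13. 2⁻¹ ≡ 7 (mod 13) since 2·7 = 14 ≡ 1, so λ ≡ 9.
  x = λ² - 11 - 0 = 81 - 11 ≡ 5; y = λ·(11 - 5) - 0 ≡ 2. → (5, 2)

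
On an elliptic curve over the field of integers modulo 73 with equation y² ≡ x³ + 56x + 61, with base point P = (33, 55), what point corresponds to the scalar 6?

(61, 56)

Repeated addition: build up to 6P.
2P: tangent at (33, 55): λ = (3·33² + 56)/(2·55) ≡ 38/37. 37⁻¹ ≡ 2 (mod 73), so λ ≡ 38·2 ≡ 3.
  x = λ² - 33 - 33 = 9 - 66 ≡ 16; y = λ·(33 - 16) - 55 ≡ 69. → (16, 69)
3P: (16, 69) + (33, 55). λ = (55 - 69)/(33 - 16) ≡ 59/17 mod 73. 17⁻¹ ≡ 43 (mod 73) since 17·43 = 731 ≡ 1, so λ ≡ 55.
  x = λ² - 16 - 33 = 3025 - 49 ≡ 56; y = λ·(16 - 56) - 69 ≡ 67. → (56, 67)
4P: (56, 67) + (33, 55). λ = (55 - 67)/(33 - 56) ≡ 61/50 mod 73. 50⁻¹ ≡ 19 (mod 73), so λ ≡ 64.
  x = λ² - 56 - 33 = 4096 - 89 ≡ 65; y = λ·(56 - 65) - 67 ≡ 14. → (65, 14)
5P: (65, 14) + (33, 55). λ = (55 - 14)/(33 - 65) ≡ 41/41 mod 73. 41⁻¹ ≡ 57 (mod 73), so λ ≡ 1.
  x = λ² - 65 - 33 = 1 - 98 ≡ 49; y = λ·(65 - 49) - 14 ≡ 2. → (49, 2)
6P: (49, 2) + (33, 55). λ = (55 - 2)/(33 - 49) ≡ 53/57 mod 73. 57⁻¹ ≡ 41 (mod 73) since 57·41 = 2337 ≡ 1, so λ ≡ 56.
  x = λ² - 49 - 33 = 3136 - 82 ≡ 61; y = λ·(49 - 61) - 2 ≡ 56. → (61, 56)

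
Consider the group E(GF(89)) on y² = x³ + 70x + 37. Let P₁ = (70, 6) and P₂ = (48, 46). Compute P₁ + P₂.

(70, 6) + (48, 46). λ = (46 - 6)/(48 - 70) ≡ 40/67 mod 89. 67⁻¹ ≡ 4 (mod 89), so λ ≡ 71.
  x = λ² - 70 - 48 = 5041 - 118 ≡ 28; y = λ·(70 - 28) - 6 ≡ 39. → (28, 39)

(28, 39)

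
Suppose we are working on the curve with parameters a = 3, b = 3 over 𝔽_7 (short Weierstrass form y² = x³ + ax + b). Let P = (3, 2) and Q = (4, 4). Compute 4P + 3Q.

(4, 4)

First 4P:
Repeated addition: build up to 4P.
2P: tangent at (3, 2): λ = (3·3² + 3)/(2·2) ≡ 2/4. 4⁻¹ ≡ 2 (mod 7) since 4·2 = 8 ≡ 1, so λ ≡ 2·2 ≡ 4.
  x = λ² - 3 - 3 = 16 - 6 ≡ 3; y = λ·(3 - 3) - 2 ≡ 5. → (3, 5)
3P: (3, 5) + (3, 2): same x and y₁ ≡ -y₂, so the sum is O.
4P: O + (3, 2) = (3, 2) (identity).
4P = (3, 2).
Next 3Q:
Repeated addition: build up to 3Q.
2Q: tangent at (4, 4): λ = (3·4² + 3)/(2·4) ≡ 2/1. 1⁻¹ ≡ 1 (mod 7), so λ ≡ 2·1 ≡ 2.
  x = λ² - 4 - 4 = 4 - 8 ≡ 3; y = λ·(4 - 3) - 4 ≡ 5. → (3, 5)
3Q: (3, 5) + (4, 4). λ = (4 - 5)/(4 - 3) ≡ 6/1 mod 7. 1⁻¹ ≡ 1 (mod 7), so λ ≡ 6.
  x = λ² - 3 - 4 = 36 - 7 ≡ 1; y = λ·(3 - 1) - 5 ≡ 0. → (1, 0)
3Q = (1, 0).
Finally 4P + 3Q:
(3, 2) + (1, 0). λ = (0 - 2)/(1 - 3) ≡ 5/5 mod 7. 5⁻¹ ≡ 3 (mod 7), so λ ≡ 1.
  x = λ² - 3 - 1 = 1 - 4 ≡ 4; y = λ·(3 - 4) - 2 ≡ 4. → (4, 4)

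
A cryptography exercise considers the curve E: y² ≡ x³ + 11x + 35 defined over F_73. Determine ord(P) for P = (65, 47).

7

2P: tangent at (65, 47): λ = (3·65² + 11)/(2·47) ≡ 57/21. 21⁻¹ ≡ 7 (mod 73) since 21·7 = 147 ≡ 1, so λ ≡ 57·7 ≡ 34.
  x = λ² - 65 - 65 = 1156 - 130 ≡ 4; y = λ·(65 - 4) - 47 ≡ 56. → (4, 56)
3P: (4, 56) + (65, 47). λ = (47 - 56)/(65 - 4) ≡ 64/61 mod 73. 61⁻¹ ≡ 6 (mod 73) since 61·6 = 366 ≡ 1, so λ ≡ 19.
  x = λ² - 4 - 65 = 361 - 69 ≡ 0; y = λ·(4 - 0) - 56 ≡ 20. → (0, 20)
4P: (0, 20) + (65, 47). λ = (47 - 20)/(65 - 0) ≡ 27/65 mod 73. 65⁻¹ ≡ 9 (mod 73), so λ ≡ 24.
  x = λ² - 0 - 65 = 576 - 65 ≡ 0; y = λ·(0 - 0) - 20 ≡ 53. → (0, 53)
5P: (0, 53) + (65, 47). λ = (47 - 53)/(65 - 0) ≡ 67/65 mod 73. 65⁻¹ ≡ 9 (mod 73) since 65·9 = 585 ≡ 1, so λ ≡ 19.
  x = λ² - 0 - 65 = 361 - 65 ≡ 4; y = λ·(0 - 4) - 53 ≡ 17. → (4, 17)
6P: (4, 17) + (65, 47). λ = (47 - 17)/(65 - 4) ≡ 30/61 mod 73. 61⁻¹ ≡ 6 (mod 73) since 61·6 = 366 ≡ 1, so λ ≡ 34.
  x = λ² - 4 - 65 = 1156 - 69 ≡ 65; y = λ·(4 - 65) - 17 ≡ 26. → (65, 26)
7P: (65, 26) + (65, 47): same x and y₁ ≡ -y₂, so the sum is ∞.
7P = ∞, so the order is 7.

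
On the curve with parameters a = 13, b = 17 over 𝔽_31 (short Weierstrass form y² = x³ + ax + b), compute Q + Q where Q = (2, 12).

(29, 18)

tangent at (2, 12): λ = (3·2² + 13)/(2·12) ≡ 25/24. 24⁻¹ ≡ 22 (mod 31), so λ ≡ 25·22 ≡ 23.
  x = λ² - 2 - 2 = 529 - 4 ≡ 29; y = λ·(2 - 29) - 12 ≡ 18. → (29, 18)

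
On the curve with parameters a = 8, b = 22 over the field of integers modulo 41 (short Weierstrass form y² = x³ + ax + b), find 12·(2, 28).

(37, 7)

Write P = (2, 28).
Repeated addition: build up to 12P.
2P: tangent at (2, 28): λ = (3·2² + 8)/(2·28) ≡ 20/15. 15⁻¹ ≡ 11 (mod 41), so λ ≡ 20·11 ≡ 15.
  x = λ² - 2 - 2 = 225 - 4 ≡ 16; y = λ·(2 - 16) - 28 ≡ 8. → (16, 8)
3P: (16, 8) + (2, 28). λ = (28 - 8)/(2 - 16) ≡ 20/27 mod 41. 27⁻¹ ≡ 38 (mod 41), so λ ≡ 22.
  x = λ² - 16 - 2 = 484 - 18 ≡ 15; y = λ·(16 - 15) - 8 ≡ 14. → (15, 14)
4P: (15, 14) + (2, 28). λ = (28 - 14)/(2 - 15) ≡ 14/28 mod 41. 28⁻¹ ≡ 22 (mod 41) since 28·22 = 616 ≡ 1, so λ ≡ 21.
  x = λ² - 15 - 2 = 441 - 17 ≡ 14; y = λ·(15 - 14) - 14 ≡ 7. → (14, 7)
5P: (14, 7) + (2, 28). λ = (28 - 7)/(2 - 14) ≡ 21/29 mod 41. 29⁻¹ ≡ 17 (mod 41) since 29·17 = 493 ≡ 1, so λ ≡ 29.
  x = λ² - 14 - 2 = 841 - 16 ≡ 5; y = λ·(14 - 5) - 7 ≡ 8. → (5, 8)
6P: (5, 8) + (2, 28). λ = (28 - 8)/(2 - 5) ≡ 20/38 mod 41. 38⁻¹ ≡ 27 (mod 41), so λ ≡ 7.
  x = λ² - 5 - 2 = 49 - 7 ≡ 1; y = λ·(5 - 1) - 8 ≡ 20. → (1, 20)
7P: (1, 20) + (2, 28). λ = (28 - 20)/(2 - 1) ≡ 8/1 mod 41. 1⁻¹ ≡ 1 (mod 41), so λ ≡ 8.
  x = λ² - 1 - 2 = 64 - 3 ≡ 20; y = λ·(1 - 20) - 20 ≡ 33. → (20, 33)
8P: (20, 33) + (2, 28). λ = (28 - 33)/(2 - 20) ≡ 36/23 mod 41. 23⁻¹ ≡ 25 (mod 41) since 23·25 = 575 ≡ 1, so λ ≡ 39.
  x = λ² - 20 - 2 = 1521 - 22 ≡ 23; y = λ·(20 - 23) - 33 ≡ 14. → (23, 14)
9P: (23, 14) + (2, 28). λ = (28 - 14)/(2 - 23) ≡ 14/20 mod 41. 20⁻¹ ≡ 39 (mod 41), so λ ≡ 13.
  x = λ² - 23 - 2 = 169 - 25 ≡ 21; y = λ·(23 - 21) - 14 ≡ 12. → (21, 12)
10P: (21, 12) + (2, 28). λ = (28 - 12)/(2 - 21) ≡ 16/22 mod 41. 22⁻¹ ≡ 28 (mod 41), so λ ≡ 38.
  x = λ² - 21 - 2 = 1444 - 23 ≡ 27; y = λ·(21 - 27) - 12 ≡ 6. → (27, 6)
11P: (27, 6) + (2, 28). λ = (28 - 6)/(2 - 27) ≡ 22/16 mod 41. 16⁻¹ ≡ 18 (mod 41), so λ ≡ 27.
  x = λ² - 27 - 2 = 729 - 29 ≡ 3; y = λ·(27 - 3) - 6 ≡ 27. → (3, 27)
12P: (3, 27) + (2, 28). λ = (28 - 27)/(2 - 3) ≡ 1/40 mod 41. 40⁻¹ ≡ 40 (mod 41), so λ ≡ 40.
  x = λ² - 3 - 2 = 1600 - 5 ≡ 37; y = λ·(3 - 37) - 27 ≡ 7. → (37, 7)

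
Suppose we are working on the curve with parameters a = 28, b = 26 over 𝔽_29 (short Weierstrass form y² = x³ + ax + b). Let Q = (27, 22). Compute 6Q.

Double-and-add on 6 = (110)₂. Start with Q = (27, 22) for the leading 1-bit.
double: tangent at (27, 22): λ = (3·27² + 28)/(2·22) ≡ 11/15. 15⁻¹ ≡ 2 (mod 29) since 15·2 = 30 ≡ 1, so λ ≡ 11·2 ≡ 22.
  x = λ² - 27 - 27 = 484 - 54 ≡ 24; y = λ·(27 - 24) - 22 ≡ 15. → (24, 15)
add Q: (24, 15) + (27, 22). λ = (22 - 15)/(27 - 24) ≡ 7/3 mod 29. 3⁻¹ ≡ 10 (mod 29) since 3·10 = 30 ≡ 1, so λ ≡ 12.
  x = λ² - 24 - 27 = 144 - 51 ≡ 6; y = λ·(24 - 6) - 15 ≡ 27. → (6, 27)
double: tangent at (6, 27): λ = (3·6² + 28)/(2·27) ≡ 20/25. 25⁻¹ ≡ 7 (mod 29), so λ ≡ 20·7 ≡ 24.
  x = λ² - 6 - 6 = 576 - 12 ≡ 13; y = λ·(6 - 13) - 27 ≡ 8. → (13, 8)

(13, 8)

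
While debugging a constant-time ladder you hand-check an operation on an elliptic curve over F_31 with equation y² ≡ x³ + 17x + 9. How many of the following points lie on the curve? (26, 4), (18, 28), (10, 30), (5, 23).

(26, 4): 4² ≡ 16, rhs ≡ 16 → on.
(18, 28): 28² ≡ 9, rhs ≡ 9 → on.
(10, 30): 30² ≡ 1, rhs ≡ 1 → on.
(5, 23): 23² ≡ 2, rhs ≡ 2 → on.

4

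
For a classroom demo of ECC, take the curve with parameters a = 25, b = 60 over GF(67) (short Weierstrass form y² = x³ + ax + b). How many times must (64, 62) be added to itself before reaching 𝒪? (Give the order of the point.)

12

2P: tangent at (64, 62): λ = (3·64² + 25)/(2·62) ≡ 52/57. 57⁻¹ ≡ 20 (mod 67), so λ ≡ 52·20 ≡ 35.
  x = λ² - 64 - 64 = 1225 - 128 ≡ 25; y = λ·(64 - 25) - 62 ≡ 30. → (25, 30)
3P: (25, 30) + (64, 62). λ = (62 - 30)/(64 - 25) ≡ 32/39 mod 67. 39⁻¹ ≡ 55 (mod 67), so λ ≡ 18.
  x = λ² - 25 - 64 = 324 - 89 ≡ 34; y = λ·(25 - 34) - 30 ≡ 9. → (34, 9)
4P: (34, 9) + (64, 62). λ = (62 - 9)/(64 - 34) ≡ 53/30 mod 67. 30⁻¹ ≡ 38 (mod 67), so λ ≡ 4.
  x = λ² - 34 - 64 = 16 - 98 ≡ 52; y = λ·(34 - 52) - 9 ≡ 53. → (52, 53)
5P: (52, 53) + (64, 62). λ = (62 - 53)/(64 - 52) ≡ 9/12 mod 67. 12⁻¹ ≡ 28 (mod 67), so λ ≡ 51.
  x = λ² - 52 - 64 = 2601 - 116 ≡ 6; y = λ·(52 - 6) - 53 ≡ 15. → (6, 15)
6P: (6, 15) + (64, 62). λ = (62 - 15)/(64 - 6) ≡ 47/58 mod 67. 58⁻¹ ≡ 52 (mod 67), so λ ≡ 32.
  x = λ² - 6 - 64 = 1024 - 70 ≡ 16; y = λ·(6 - 16) - 15 ≡ 0. → (16, 0)
7P: (16, 0) + (64, 62). λ = (62 - 0)/(64 - 16) ≡ 62/48 mod 67. 48⁻¹ ≡ 7 (mod 67), so λ ≡ 32.
  x = λ² - 16 - 64 = 1024 - 80 ≡ 6; y = λ·(16 - 6) - 0 ≡ 52. → (6, 52)
8P: (6, 52) + (64, 62). λ = (62 - 52)/(64 - 6) ≡ 10/58 mod 67. 58⁻¹ ≡ 52 (mod 67) since 58·52 = 3016 ≡ 1, so λ ≡ 51.
  x = λ² - 6 - 64 = 2601 - 70 ≡ 52; y = λ·(6 - 52) - 52 ≡ 14. → (52, 14)
9P: (52, 14) + (64, 62). λ = (62 - 14)/(64 - 52) ≡ 48/12 mod 67. 12⁻¹ ≡ 28 (mod 67), so λ ≡ 4.
  x = λ² - 52 - 64 = 16 - 116 ≡ 34; y = λ·(52 - 34) - 14 ≡ 58. → (34, 58)
10P: (34, 58) + (64, 62). λ = (62 - 58)/(64 - 34) ≡ 4/30 mod 67. 30⁻¹ ≡ 38 (mod 67) since 30·38 = 1140 ≡ 1, so λ ≡ 18.
  x = λ² - 34 - 64 = 324 - 98 ≡ 25; y = λ·(34 - 25) - 58 ≡ 37. → (25, 37)
11P: (25, 37) + (64, 62). λ = (62 - 37)/(64 - 25) ≡ 25/39 mod 67. 39⁻¹ ≡ 55 (mod 67), so λ ≡ 35.
  x = λ² - 25 - 64 = 1225 - 89 ≡ 64; y = λ·(25 - 64) - 37 ≡ 5. → (64, 5)
12P: (64, 5) + (64, 62): same x and y₁ ≡ -y₂, so the sum is 𝒪.
12P = 𝒪, so the order is 12.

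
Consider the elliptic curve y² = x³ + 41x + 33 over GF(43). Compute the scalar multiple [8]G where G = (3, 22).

Repeated addition: build up to 8G.
2G: tangent at (3, 22): λ = (3·3² + 41)/(2·22) ≡ 25/1. 1⁻¹ ≡ 1 (mod 43) since 1·1 = 1 ≡ 1, so λ ≡ 25·1 ≡ 25.
  x = λ² - 3 - 3 = 625 - 6 ≡ 17; y = λ·(3 - 17) - 22 ≡ 15. → (17, 15)
3G: (17, 15) + (3, 22). λ = (22 - 15)/(3 - 17) ≡ 7/29 mod 43. 29⁻¹ ≡ 3 (mod 43), so λ ≡ 21.
  x = λ² - 17 - 3 = 441 - 20 ≡ 34; y = λ·(17 - 34) - 15 ≡ 15. → (34, 15)
4G: (34, 15) + (3, 22). λ = (22 - 15)/(3 - 34) ≡ 7/12 mod 43. 12⁻¹ ≡ 18 (mod 43) since 12·18 = 216 ≡ 1, so λ ≡ 40.
  x = λ² - 34 - 3 = 1600 - 37 ≡ 15; y = λ·(34 - 15) - 15 ≡ 14. → (15, 14)
5G: (15, 14) + (3, 22). λ = (22 - 14)/(3 - 15) ≡ 8/31 mod 43. 31⁻¹ ≡ 25 (mod 43), so λ ≡ 28.
  x = λ² - 15 - 3 = 784 - 18 ≡ 35; y = λ·(15 - 35) - 14 ≡ 28. → (35, 28)
6G: (35, 28) + (3, 22). λ = (22 - 28)/(3 - 35) ≡ 37/11 mod 43. 11⁻¹ ≡ 4 (mod 43) since 11·4 = 44 ≡ 1, so λ ≡ 19.
  x = λ² - 35 - 3 = 361 - 38 ≡ 22; y = λ·(35 - 22) - 28 ≡ 4. → (22, 4)
7G: (22, 4) + (3, 22). λ = (22 - 4)/(3 - 22) ≡ 18/24 mod 43. 24⁻¹ ≡ 9 (mod 43) since 24·9 = 216 ≡ 1, so λ ≡ 33.
  x = λ² - 22 - 3 = 1089 - 25 ≡ 32; y = λ·(22 - 32) - 4 ≡ 10. → (32, 10)
8G: (32, 10) + (3, 22). λ = (22 - 10)/(3 - 32) ≡ 12/14 mod 43. 14⁻¹ ≡ 40 (mod 43) since 14·40 = 560 ≡ 1, so λ ≡ 7.
  x = λ² - 32 - 3 = 49 - 35 ≡ 14; y = λ·(32 - 14) - 10 ≡ 30. → (14, 30)

(14, 30)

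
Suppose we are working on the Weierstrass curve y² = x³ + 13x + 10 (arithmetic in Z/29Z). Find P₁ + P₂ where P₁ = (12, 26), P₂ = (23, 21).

(12, 26) + (23, 21). λ = (21 - 26)/(23 - 12) ≡ 24/11 mod 29. 11⁻¹ ≡ 8 (mod 29) since 11·8 = 88 ≡ 1, so λ ≡ 18.
  x = λ² - 12 - 23 = 324 - 35 ≡ 28; y = λ·(12 - 28) - 26 ≡ 5. → (28, 5)

(28, 5)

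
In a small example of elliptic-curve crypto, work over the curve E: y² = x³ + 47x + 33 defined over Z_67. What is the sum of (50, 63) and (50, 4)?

The two points share x = 50 and their y-coordinates satisfy 63 + 4 ≡ 0 (mod 67), so they are inverses. Their sum is the point at infinity.

O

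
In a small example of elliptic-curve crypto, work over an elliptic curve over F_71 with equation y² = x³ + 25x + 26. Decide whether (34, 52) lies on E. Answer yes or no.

y² = 52² ≡ 6; x³ + 25x + 26 = 40180 ≡ 65 (mod 71). 6 ≠ 65.

no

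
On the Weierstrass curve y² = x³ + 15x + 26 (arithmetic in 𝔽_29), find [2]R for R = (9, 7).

tangent at (9, 7): λ = (3·9² + 15)/(2·7) ≡ 26/14. 14⁻¹ ≡ 27 (mod 29), so λ ≡ 26·27 ≡ 6.
  x = λ² - 9 - 9 = 36 - 18 ≡ 18; y = λ·(9 - 18) - 7 ≡ 26. → (18, 26)

(18, 26)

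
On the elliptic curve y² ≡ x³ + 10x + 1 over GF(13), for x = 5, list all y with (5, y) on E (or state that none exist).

x³ + 10x + 1 = 176 ≡ 7 (mod 13).
7 is a non-residue mod 13; no y exists.

none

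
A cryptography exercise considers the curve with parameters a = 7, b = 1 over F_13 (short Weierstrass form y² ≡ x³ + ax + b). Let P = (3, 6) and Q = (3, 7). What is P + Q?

The two points share x = 3 and their y-coordinates satisfy 6 + 7 ≡ 0 (mod 13), so they are inverses. Their sum is ∞.

O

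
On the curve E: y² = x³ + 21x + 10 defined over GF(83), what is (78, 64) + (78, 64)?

tangent at (78, 64): λ = (3·78² + 21)/(2·64) ≡ 13/45. 45⁻¹ ≡ 24 (mod 83), so λ ≡ 13·24 ≡ 63.
  x = λ² - 78 - 78 = 3969 - 156 ≡ 78; y = λ·(78 - 78) - 64 ≡ 19. → (78, 19)

(78, 19)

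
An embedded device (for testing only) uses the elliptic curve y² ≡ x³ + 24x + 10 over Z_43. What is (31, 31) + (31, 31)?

(41, 30)

tangent at (31, 31): λ = (3·31² + 24)/(2·31) ≡ 26/19. 19⁻¹ ≡ 34 (mod 43), so λ ≡ 26·34 ≡ 24.
  x = λ² - 31 - 31 = 576 - 62 ≡ 41; y = λ·(31 - 41) - 31 ≡ 30. → (41, 30)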